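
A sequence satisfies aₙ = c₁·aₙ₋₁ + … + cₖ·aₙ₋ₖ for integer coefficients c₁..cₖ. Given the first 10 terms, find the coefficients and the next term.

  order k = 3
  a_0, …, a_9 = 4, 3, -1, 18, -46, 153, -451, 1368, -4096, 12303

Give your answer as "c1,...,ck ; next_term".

-3,1,3 ; -36901

  a_3 = -3·-1 + 1·3 + 3·4 = 18
  a_4 = -3·18 + 1·-1 + 3·3 = -46
  a_5 = -3·-46 + 1·18 + 3·-1 = 153
  a_6 = -3·153 + 1·-46 + 3·18 = -451
  a_7 = -3·-451 + 1·153 + 3·-46 = 1368
  a_8 = -3·1368 + 1·-451 + 3·153 = -4096
  a_9 = -3·-4096 + 1·1368 + 3·-451 = 12303
  a_10 = -3·12303 + 1·-4096 + 3·1368 = -36901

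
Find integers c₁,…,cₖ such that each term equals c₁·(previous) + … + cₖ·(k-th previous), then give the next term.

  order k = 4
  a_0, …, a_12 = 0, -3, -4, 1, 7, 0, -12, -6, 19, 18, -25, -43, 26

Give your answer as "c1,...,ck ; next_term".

0,-1,-1,1 ; 86

  a_4 = 0·1 + -1·-4 + -1·-3 + 1·0 = 7
  a_5 = 0·7 + -1·1 + -1·-4 + 1·-3 = 0
  a_6 = 0·0 + -1·7 + -1·1 + 1·-4 = -12
  a_7 = 0·-12 + -1·0 + -1·7 + 1·1 = -6
  a_8 = 0·-6 + -1·-12 + -1·0 + 1·7 = 19
  a_9 = 0·19 + -1·-6 + -1·-12 + 1·0 = 18
  a_10 = 0·18 + -1·19 + -1·-6 + 1·-12 = -25
  a_11 = 0·-25 + -1·18 + -1·19 + 1·-6 = -43
  a_12 = 0·-43 + -1·-25 + -1·18 + 1·19 = 26
  a_13 = 0·26 + -1·-43 + -1·-25 + 1·18 = 86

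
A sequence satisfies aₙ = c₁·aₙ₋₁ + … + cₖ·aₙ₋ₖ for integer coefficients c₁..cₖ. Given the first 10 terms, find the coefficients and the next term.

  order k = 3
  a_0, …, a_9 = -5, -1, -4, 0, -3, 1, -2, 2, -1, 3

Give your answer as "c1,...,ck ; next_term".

1,1,-1 ; 0

  a_3 = 1·-4 + 1·-1 + -1·-5 = 0
  a_4 = 1·0 + 1·-4 + -1·-1 = -3
  a_5 = 1·-3 + 1·0 + -1·-4 = 1
  a_6 = 1·1 + 1·-3 + -1·0 = -2
  a_7 = 1·-2 + 1·1 + -1·-3 = 2
  a_8 = 1·2 + 1·-2 + -1·1 = -1
  a_9 = 1·-1 + 1·2 + -1·-2 = 3
  a_10 = 1·3 + 1·-1 + -1·2 = 0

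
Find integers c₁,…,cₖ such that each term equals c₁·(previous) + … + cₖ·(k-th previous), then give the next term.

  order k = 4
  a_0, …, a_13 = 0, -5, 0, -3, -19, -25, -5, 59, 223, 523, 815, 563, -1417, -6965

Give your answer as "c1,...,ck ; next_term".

  a_4 = 3·-3 + -4·0 + 2·-5 + -4·0 = -19
  a_5 = 3·-19 + -4·-3 + 2·0 + -4·-5 = -25
  a_6 = 3·-25 + -4·-19 + 2·-3 + -4·0 = -5
  a_7 = 3·-5 + -4·-25 + 2·-19 + -4·-3 = 59
  a_8 = 3·59 + -4·-5 + 2·-25 + -4·-19 = 223
  a_9 = 3·223 + -4·59 + 2·-5 + -4·-25 = 523
  a_10 = 3·523 + -4·223 + 2·59 + -4·-5 = 815
  a_11 = 3·815 + -4·523 + 2·223 + -4·59 = 563
  a_12 = 3·563 + -4·815 + 2·523 + -4·223 = -1417
  a_13 = 3·-1417 + -4·563 + 2·815 + -4·523 = -6965
  a_14 = 3·-6965 + -4·-1417 + 2·563 + -4·815 = -17361

3,-4,2,-4 ; -17361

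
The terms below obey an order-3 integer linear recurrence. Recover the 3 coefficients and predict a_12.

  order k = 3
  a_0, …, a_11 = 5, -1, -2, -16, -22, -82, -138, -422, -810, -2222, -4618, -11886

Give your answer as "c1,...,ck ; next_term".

1,4,-2 ; -25914

  a_3 = 1·-2 + 4·-1 + -2·5 = -16
  a_4 = 1·-16 + 4·-2 + -2·-1 = -22
  a_5 = 1·-22 + 4·-16 + -2·-2 = -82
  a_6 = 1·-82 + 4·-22 + -2·-16 = -138
  a_7 = 1·-138 + 4·-82 + -2·-22 = -422
  a_8 = 1·-422 + 4·-138 + -2·-82 = -810
  a_9 = 1·-810 + 4·-422 + -2·-138 = -2222
  a_10 = 1·-2222 + 4·-810 + -2·-422 = -4618
  a_11 = 1·-4618 + 4·-2222 + -2·-810 = -11886
  a_12 = 1·-11886 + 4·-4618 + -2·-2222 = -25914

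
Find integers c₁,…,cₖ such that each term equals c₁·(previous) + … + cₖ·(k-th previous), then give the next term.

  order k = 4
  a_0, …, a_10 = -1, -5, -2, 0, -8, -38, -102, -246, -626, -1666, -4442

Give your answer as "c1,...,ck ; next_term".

3,-2,2,2 ; -11738

  a_4 = 3·0 + -2·-2 + 2·-5 + 2·-1 = -8
  a_5 = 3·-8 + -2·0 + 2·-2 + 2·-5 = -38
  a_6 = 3·-38 + -2·-8 + 2·0 + 2·-2 = -102
  a_7 = 3·-102 + -2·-38 + 2·-8 + 2·0 = -246
  a_8 = 3·-246 + -2·-102 + 2·-38 + 2·-8 = -626
  a_9 = 3·-626 + -2·-246 + 2·-102 + 2·-38 = -1666
  a_10 = 3·-1666 + -2·-626 + 2·-246 + 2·-102 = -4442
  a_11 = 3·-4442 + -2·-1666 + 2·-626 + 2·-246 = -11738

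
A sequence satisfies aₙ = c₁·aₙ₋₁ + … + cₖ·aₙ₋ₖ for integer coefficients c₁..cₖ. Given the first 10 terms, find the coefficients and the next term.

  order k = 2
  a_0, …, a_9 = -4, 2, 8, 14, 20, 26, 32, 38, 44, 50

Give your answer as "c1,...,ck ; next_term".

2,-1 ; 56

  a_2 = 2·2 + -1·-4 = 8
  a_3 = 2·8 + -1·2 = 14
  a_4 = 2·14 + -1·8 = 20
  a_5 = 2·20 + -1·14 = 26
  a_6 = 2·26 + -1·20 = 32
  a_7 = 2·32 + -1·26 = 38
  a_8 = 2·38 + -1·32 = 44
  a_9 = 2·44 + -1·38 = 50
  a_10 = 2·50 + -1·44 = 56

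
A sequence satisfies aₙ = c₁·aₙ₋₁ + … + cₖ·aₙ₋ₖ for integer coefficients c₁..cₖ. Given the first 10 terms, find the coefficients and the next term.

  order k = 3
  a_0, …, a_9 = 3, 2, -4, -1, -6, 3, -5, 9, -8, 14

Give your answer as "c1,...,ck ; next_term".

0,1,-1 ; -17

  a_3 = 0·-4 + 1·2 + -1·3 = -1
  a_4 = 0·-1 + 1·-4 + -1·2 = -6
  a_5 = 0·-6 + 1·-1 + -1·-4 = 3
  a_6 = 0·3 + 1·-6 + -1·-1 = -5
  a_7 = 0·-5 + 1·3 + -1·-6 = 9
  a_8 = 0·9 + 1·-5 + -1·3 = -8
  a_9 = 0·-8 + 1·9 + -1·-5 = 14
  a_10 = 0·14 + 1·-8 + -1·9 = -17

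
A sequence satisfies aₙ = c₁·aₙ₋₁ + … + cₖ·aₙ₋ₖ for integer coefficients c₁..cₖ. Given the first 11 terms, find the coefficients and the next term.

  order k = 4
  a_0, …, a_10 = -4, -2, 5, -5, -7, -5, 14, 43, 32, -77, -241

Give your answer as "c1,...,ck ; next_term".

1,-2,-2,-1 ; -194

  a_4 = 1·-5 + -2·5 + -2·-2 + -1·-4 = -7
  a_5 = 1·-7 + -2·-5 + -2·5 + -1·-2 = -5
  a_6 = 1·-5 + -2·-7 + -2·-5 + -1·5 = 14
  a_7 = 1·14 + -2·-5 + -2·-7 + -1·-5 = 43
  a_8 = 1·43 + -2·14 + -2·-5 + -1·-7 = 32
  a_9 = 1·32 + -2·43 + -2·14 + -1·-5 = -77
  a_10 = 1·-77 + -2·32 + -2·43 + -1·14 = -241
  a_11 = 1·-241 + -2·-77 + -2·32 + -1·43 = -194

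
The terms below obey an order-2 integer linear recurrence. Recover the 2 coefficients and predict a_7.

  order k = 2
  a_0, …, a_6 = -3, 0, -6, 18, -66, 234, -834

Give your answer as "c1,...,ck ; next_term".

-3,2 ; 2970

  a_2 = -3·0 + 2·-3 = -6
  a_3 = -3·-6 + 2·0 = 18
  a_4 = -3·18 + 2·-6 = -66
  a_5 = -3·-66 + 2·18 = 234
  a_6 = -3·234 + 2·-66 = -834
  a_7 = -3·-834 + 2·234 = 2970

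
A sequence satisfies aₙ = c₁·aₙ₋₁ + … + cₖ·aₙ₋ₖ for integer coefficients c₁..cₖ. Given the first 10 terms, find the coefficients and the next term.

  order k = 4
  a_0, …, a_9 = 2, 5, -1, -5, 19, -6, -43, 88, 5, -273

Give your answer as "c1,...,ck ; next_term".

-1,-2,2,1 ; 396

  a_4 = -1·-5 + -2·-1 + 2·5 + 1·2 = 19
  a_5 = -1·19 + -2·-5 + 2·-1 + 1·5 = -6
  a_6 = -1·-6 + -2·19 + 2·-5 + 1·-1 = -43
  a_7 = -1·-43 + -2·-6 + 2·19 + 1·-5 = 88
  a_8 = -1·88 + -2·-43 + 2·-6 + 1·19 = 5
  a_9 = -1·5 + -2·88 + 2·-43 + 1·-6 = -273
  a_10 = -1·-273 + -2·5 + 2·88 + 1·-43 = 396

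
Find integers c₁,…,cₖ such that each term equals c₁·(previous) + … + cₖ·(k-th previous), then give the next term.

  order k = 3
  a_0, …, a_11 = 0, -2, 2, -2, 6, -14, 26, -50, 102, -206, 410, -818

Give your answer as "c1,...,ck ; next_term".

  a_3 = -2·2 + -1·-2 + -2·0 = -2
  a_4 = -2·-2 + -1·2 + -2·-2 = 6
  a_5 = -2·6 + -1·-2 + -2·2 = -14
  a_6 = -2·-14 + -1·6 + -2·-2 = 26
  a_7 = -2·26 + -1·-14 + -2·6 = -50
  a_8 = -2·-50 + -1·26 + -2·-14 = 102
  a_9 = -2·102 + -1·-50 + -2·26 = -206
  a_10 = -2·-206 + -1·102 + -2·-50 = 410
  a_11 = -2·410 + -1·-206 + -2·102 = -818
  a_12 = -2·-818 + -1·410 + -2·-206 = 1638

-2,-1,-2 ; 1638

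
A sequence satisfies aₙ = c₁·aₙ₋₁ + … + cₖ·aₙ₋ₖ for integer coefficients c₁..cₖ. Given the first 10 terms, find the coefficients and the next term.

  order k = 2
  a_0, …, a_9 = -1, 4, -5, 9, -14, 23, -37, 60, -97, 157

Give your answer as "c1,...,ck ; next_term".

  a_2 = -1·4 + 1·-1 = -5
  a_3 = -1·-5 + 1·4 = 9
  a_4 = -1·9 + 1·-5 = -14
  a_5 = -1·-14 + 1·9 = 23
  a_6 = -1·23 + 1·-14 = -37
  a_7 = -1·-37 + 1·23 = 60
  a_8 = -1·60 + 1·-37 = -97
  a_9 = -1·-97 + 1·60 = 157
  a_10 = -1·157 + 1·-97 = -254

-1,1 ; -254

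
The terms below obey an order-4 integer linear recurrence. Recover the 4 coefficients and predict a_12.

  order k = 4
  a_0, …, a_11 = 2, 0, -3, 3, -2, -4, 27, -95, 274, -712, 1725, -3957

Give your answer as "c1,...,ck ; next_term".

-4,-4,0,-1 ; 8654

  a_4 = -4·3 + -4·-3 + 0·0 + -1·2 = -2
  a_5 = -4·-2 + -4·3 + 0·-3 + -1·0 = -4
  a_6 = -4·-4 + -4·-2 + 0·3 + -1·-3 = 27
  a_7 = -4·27 + -4·-4 + 0·-2 + -1·3 = -95
  a_8 = -4·-95 + -4·27 + 0·-4 + -1·-2 = 274
  a_9 = -4·274 + -4·-95 + 0·27 + -1·-4 = -712
  a_10 = -4·-712 + -4·274 + 0·-95 + -1·27 = 1725
  a_11 = -4·1725 + -4·-712 + 0·274 + -1·-95 = -3957
  a_12 = -4·-3957 + -4·1725 + 0·-712 + -1·274 = 8654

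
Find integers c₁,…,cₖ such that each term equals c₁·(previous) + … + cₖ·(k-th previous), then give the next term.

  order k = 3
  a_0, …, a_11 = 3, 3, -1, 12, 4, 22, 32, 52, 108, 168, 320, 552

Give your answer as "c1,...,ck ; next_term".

  a_3 = 0·-1 + 2·3 + 2·3 = 12
  a_4 = 0·12 + 2·-1 + 2·3 = 4
  a_5 = 0·4 + 2·12 + 2·-1 = 22
  a_6 = 0·22 + 2·4 + 2·12 = 32
  a_7 = 0·32 + 2·22 + 2·4 = 52
  a_8 = 0·52 + 2·32 + 2·22 = 108
  a_9 = 0·108 + 2·52 + 2·32 = 168
  a_10 = 0·168 + 2·108 + 2·52 = 320
  a_11 = 0·320 + 2·168 + 2·108 = 552
  a_12 = 0·552 + 2·320 + 2·168 = 976

0,2,2 ; 976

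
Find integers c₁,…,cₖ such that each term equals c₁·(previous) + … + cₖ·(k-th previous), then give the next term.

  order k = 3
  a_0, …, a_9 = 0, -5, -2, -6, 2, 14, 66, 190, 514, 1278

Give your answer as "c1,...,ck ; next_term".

  a_3 = 3·-2 + 0·-5 + -4·0 = -6
  a_4 = 3·-6 + 0·-2 + -4·-5 = 2
  a_5 = 3·2 + 0·-6 + -4·-2 = 14
  a_6 = 3·14 + 0·2 + -4·-6 = 66
  a_7 = 3·66 + 0·14 + -4·2 = 190
  a_8 = 3·190 + 0·66 + -4·14 = 514
  a_9 = 3·514 + 0·190 + -4·66 = 1278
  a_10 = 3·1278 + 0·514 + -4·190 = 3074

3,0,-4 ; 3074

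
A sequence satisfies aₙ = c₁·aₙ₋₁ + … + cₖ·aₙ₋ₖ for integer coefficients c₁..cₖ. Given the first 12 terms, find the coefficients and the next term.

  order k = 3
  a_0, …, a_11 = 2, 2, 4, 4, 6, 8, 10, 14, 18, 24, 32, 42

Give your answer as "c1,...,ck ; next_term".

0,1,1 ; 56

  a_3 = 0·4 + 1·2 + 1·2 = 4
  a_4 = 0·4 + 1·4 + 1·2 = 6
  a_5 = 0·6 + 1·4 + 1·4 = 8
  a_6 = 0·8 + 1·6 + 1·4 = 10
  a_7 = 0·10 + 1·8 + 1·6 = 14
  a_8 = 0·14 + 1·10 + 1·8 = 18
  a_9 = 0·18 + 1·14 + 1·10 = 24
  a_10 = 0·24 + 1·18 + 1·14 = 32
  a_11 = 0·32 + 1·24 + 1·18 = 42
  a_12 = 0·42 + 1·32 + 1·24 = 56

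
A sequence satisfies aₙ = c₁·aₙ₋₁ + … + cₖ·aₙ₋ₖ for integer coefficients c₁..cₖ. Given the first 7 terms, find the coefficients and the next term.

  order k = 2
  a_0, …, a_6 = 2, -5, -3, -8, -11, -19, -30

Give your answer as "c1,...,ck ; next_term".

  a_2 = 1·-5 + 1·2 = -3
  a_3 = 1·-3 + 1·-5 = -8
  a_4 = 1·-8 + 1·-3 = -11
  a_5 = 1·-11 + 1·-8 = -19
  a_6 = 1·-19 + 1·-11 = -30
  a_7 = 1·-30 + 1·-19 = -49

1,1 ; -49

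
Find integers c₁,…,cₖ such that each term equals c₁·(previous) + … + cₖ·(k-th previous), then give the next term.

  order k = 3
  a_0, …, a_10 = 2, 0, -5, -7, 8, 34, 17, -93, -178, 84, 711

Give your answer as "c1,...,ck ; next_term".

  a_3 = 1·-5 + -3·0 + -1·2 = -7
  a_4 = 1·-7 + -3·-5 + -1·0 = 8
  a_5 = 1·8 + -3·-7 + -1·-5 = 34
  a_6 = 1·34 + -3·8 + -1·-7 = 17
  a_7 = 1·17 + -3·34 + -1·8 = -93
  a_8 = 1·-93 + -3·17 + -1·34 = -178
  a_9 = 1·-178 + -3·-93 + -1·17 = 84
  a_10 = 1·84 + -3·-178 + -1·-93 = 711
  a_11 = 1·711 + -3·84 + -1·-178 = 637

1,-3,-1 ; 637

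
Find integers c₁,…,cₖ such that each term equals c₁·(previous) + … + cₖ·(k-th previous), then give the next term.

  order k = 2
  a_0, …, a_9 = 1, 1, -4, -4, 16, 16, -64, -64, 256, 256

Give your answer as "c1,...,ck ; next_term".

0,-4 ; -1024

  a_2 = 0·1 + -4·1 = -4
  a_3 = 0·-4 + -4·1 = -4
  a_4 = 0·-4 + -4·-4 = 16
  a_5 = 0·16 + -4·-4 = 16
  a_6 = 0·16 + -4·16 = -64
  a_7 = 0·-64 + -4·16 = -64
  a_8 = 0·-64 + -4·-64 = 256
  a_9 = 0·256 + -4·-64 = 256
  a_10 = 0·256 + -4·256 = -1024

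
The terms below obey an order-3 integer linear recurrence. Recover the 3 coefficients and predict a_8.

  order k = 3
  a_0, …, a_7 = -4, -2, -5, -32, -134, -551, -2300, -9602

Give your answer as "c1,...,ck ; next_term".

  a_3 = 4·-5 + 0·-2 + 3·-4 = -32
  a_4 = 4·-32 + 0·-5 + 3·-2 = -134
  a_5 = 4·-134 + 0·-32 + 3·-5 = -551
  a_6 = 4·-551 + 0·-134 + 3·-32 = -2300
  a_7 = 4·-2300 + 0·-551 + 3·-134 = -9602
  a_8 = 4·-9602 + 0·-2300 + 3·-551 = -40061

4,0,3 ; -40061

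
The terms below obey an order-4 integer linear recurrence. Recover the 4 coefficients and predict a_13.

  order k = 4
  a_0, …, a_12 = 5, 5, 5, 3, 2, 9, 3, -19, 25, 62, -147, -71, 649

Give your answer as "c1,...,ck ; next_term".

  a_4 = -1·3 + -3·5 + 1·5 + 3·5 = 2
  a_5 = -1·2 + -3·3 + 1·5 + 3·5 = 9
  a_6 = -1·9 + -3·2 + 1·3 + 3·5 = 3
  a_7 = -1·3 + -3·9 + 1·2 + 3·3 = -19
  a_8 = -1·-19 + -3·3 + 1·9 + 3·2 = 25
  a_9 = -1·25 + -3·-19 + 1·3 + 3·9 = 62
  a_10 = -1·62 + -3·25 + 1·-19 + 3·3 = -147
  a_11 = -1·-147 + -3·62 + 1·25 + 3·-19 = -71
  a_12 = -1·-71 + -3·-147 + 1·62 + 3·25 = 649
  a_13 = -1·649 + -3·-71 + 1·-147 + 3·62 = -397

-1,-3,1,3 ; -397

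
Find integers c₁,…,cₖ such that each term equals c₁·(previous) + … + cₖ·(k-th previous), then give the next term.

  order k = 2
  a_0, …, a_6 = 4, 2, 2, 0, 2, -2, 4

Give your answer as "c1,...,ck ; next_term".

-1,1 ; -6

  a_2 = -1·2 + 1·4 = 2
  a_3 = -1·2 + 1·2 = 0
  a_4 = -1·0 + 1·2 = 2
  a_5 = -1·2 + 1·0 = -2
  a_6 = -1·-2 + 1·2 = 4
  a_7 = -1·4 + 1·-2 = -6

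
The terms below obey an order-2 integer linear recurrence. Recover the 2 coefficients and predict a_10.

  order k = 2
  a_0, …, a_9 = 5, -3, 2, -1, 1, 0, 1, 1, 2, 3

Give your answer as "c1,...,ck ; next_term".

  a_2 = 1·-3 + 1·5 = 2
  a_3 = 1·2 + 1·-3 = -1
  a_4 = 1·-1 + 1·2 = 1
  a_5 = 1·1 + 1·-1 = 0
  a_6 = 1·0 + 1·1 = 1
  a_7 = 1·1 + 1·0 = 1
  a_8 = 1·1 + 1·1 = 2
  a_9 = 1·2 + 1·1 = 3
  a_10 = 1·3 + 1·2 = 5

1,1 ; 5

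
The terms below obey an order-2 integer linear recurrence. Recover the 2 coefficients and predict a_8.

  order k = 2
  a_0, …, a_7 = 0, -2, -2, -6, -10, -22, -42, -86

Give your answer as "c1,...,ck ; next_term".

1,2 ; -170

  a_2 = 1·-2 + 2·0 = -2
  a_3 = 1·-2 + 2·-2 = -6
  a_4 = 1·-6 + 2·-2 = -10
  a_5 = 1·-10 + 2·-6 = -22
  a_6 = 1·-22 + 2·-10 = -42
  a_7 = 1·-42 + 2·-22 = -86
  a_8 = 1·-86 + 2·-42 = -170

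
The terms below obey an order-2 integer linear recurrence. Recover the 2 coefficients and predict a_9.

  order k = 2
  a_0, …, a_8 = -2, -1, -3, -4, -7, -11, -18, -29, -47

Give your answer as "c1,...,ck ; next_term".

1,1 ; -76

  a_2 = 1·-1 + 1·-2 = -3
  a_3 = 1·-3 + 1·-1 = -4
  a_4 = 1·-4 + 1·-3 = -7
  a_5 = 1·-7 + 1·-4 = -11
  a_6 = 1·-11 + 1·-7 = -18
  a_7 = 1·-18 + 1·-11 = -29
  a_8 = 1·-29 + 1·-18 = -47
  a_9 = 1·-47 + 1·-29 = -76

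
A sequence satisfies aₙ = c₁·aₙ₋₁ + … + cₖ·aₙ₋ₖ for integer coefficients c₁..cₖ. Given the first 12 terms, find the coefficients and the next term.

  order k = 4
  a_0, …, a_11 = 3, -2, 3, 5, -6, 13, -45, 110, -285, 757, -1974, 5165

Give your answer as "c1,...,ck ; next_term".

-2,1,-2,-1 ; -13533

  a_4 = -2·5 + 1·3 + -2·-2 + -1·3 = -6
  a_5 = -2·-6 + 1·5 + -2·3 + -1·-2 = 13
  a_6 = -2·13 + 1·-6 + -2·5 + -1·3 = -45
  a_7 = -2·-45 + 1·13 + -2·-6 + -1·5 = 110
  a_8 = -2·110 + 1·-45 + -2·13 + -1·-6 = -285
  a_9 = -2·-285 + 1·110 + -2·-45 + -1·13 = 757
  a_10 = -2·757 + 1·-285 + -2·110 + -1·-45 = -1974
  a_11 = -2·-1974 + 1·757 + -2·-285 + -1·110 = 5165
  a_12 = -2·5165 + 1·-1974 + -2·757 + -1·-285 = -13533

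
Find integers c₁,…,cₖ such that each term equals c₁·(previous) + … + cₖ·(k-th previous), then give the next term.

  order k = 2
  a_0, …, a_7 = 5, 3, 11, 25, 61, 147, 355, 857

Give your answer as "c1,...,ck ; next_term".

  a_2 = 2·3 + 1·5 = 11
  a_3 = 2·11 + 1·3 = 25
  a_4 = 2·25 + 1·11 = 61
  a_5 = 2·61 + 1·25 = 147
  a_6 = 2·147 + 1·61 = 355
  a_7 = 2·355 + 1·147 = 857
  a_8 = 2·857 + 1·355 = 2069

2,1 ; 2069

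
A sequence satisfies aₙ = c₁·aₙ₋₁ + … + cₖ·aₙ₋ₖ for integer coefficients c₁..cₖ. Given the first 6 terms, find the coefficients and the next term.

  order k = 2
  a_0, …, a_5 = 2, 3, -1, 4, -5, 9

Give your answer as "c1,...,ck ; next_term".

  a_2 = -1·3 + 1·2 = -1
  a_3 = -1·-1 + 1·3 = 4
  a_4 = -1·4 + 1·-1 = -5
  a_5 = -1·-5 + 1·4 = 9
  a_6 = -1·9 + 1·-5 = -14

-1,1 ; -14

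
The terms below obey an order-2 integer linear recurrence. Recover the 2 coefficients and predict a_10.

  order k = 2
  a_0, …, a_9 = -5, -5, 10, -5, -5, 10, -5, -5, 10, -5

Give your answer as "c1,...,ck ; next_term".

  a_2 = -1·-5 + -1·-5 = 10
  a_3 = -1·10 + -1·-5 = -5
  a_4 = -1·-5 + -1·10 = -5
  a_5 = -1·-5 + -1·-5 = 10
  a_6 = -1·10 + -1·-5 = -5
  a_7 = -1·-5 + -1·10 = -5
  a_8 = -1·-5 + -1·-5 = 10
  a_9 = -1·10 + -1·-5 = -5
  a_10 = -1·-5 + -1·10 = -5

-1,-1 ; -5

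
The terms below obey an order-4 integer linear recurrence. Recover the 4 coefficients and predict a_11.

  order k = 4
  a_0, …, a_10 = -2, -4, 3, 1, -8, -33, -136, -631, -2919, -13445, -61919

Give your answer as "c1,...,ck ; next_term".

4,2,3,3 ; -285216

  a_4 = 4·1 + 2·3 + 3·-4 + 3·-2 = -8
  a_5 = 4·-8 + 2·1 + 3·3 + 3·-4 = -33
  a_6 = 4·-33 + 2·-8 + 3·1 + 3·3 = -136
  a_7 = 4·-136 + 2·-33 + 3·-8 + 3·1 = -631
  a_8 = 4·-631 + 2·-136 + 3·-33 + 3·-8 = -2919
  a_9 = 4·-2919 + 2·-631 + 3·-136 + 3·-33 = -13445
  a_10 = 4·-13445 + 2·-2919 + 3·-631 + 3·-136 = -61919
  a_11 = 4·-61919 + 2·-13445 + 3·-2919 + 3·-631 = -285216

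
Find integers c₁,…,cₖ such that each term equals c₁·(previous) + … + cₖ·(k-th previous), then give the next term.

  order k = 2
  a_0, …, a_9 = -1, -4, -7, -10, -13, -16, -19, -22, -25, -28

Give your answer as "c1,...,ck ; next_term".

2,-1 ; -31

  a_2 = 2·-4 + -1·-1 = -7
  a_3 = 2·-7 + -1·-4 = -10
  a_4 = 2·-10 + -1·-7 = -13
  a_5 = 2·-13 + -1·-10 = -16
  a_6 = 2·-16 + -1·-13 = -19
  a_7 = 2·-19 + -1·-16 = -22
  a_8 = 2·-22 + -1·-19 = -25
  a_9 = 2·-25 + -1·-22 = -28
  a_10 = 2·-28 + -1·-25 = -31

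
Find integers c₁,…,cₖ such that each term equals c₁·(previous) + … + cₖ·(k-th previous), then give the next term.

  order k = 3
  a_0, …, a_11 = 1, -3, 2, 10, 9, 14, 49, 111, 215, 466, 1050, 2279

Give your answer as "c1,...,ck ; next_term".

  a_3 = 2·2 + -1·-3 + 3·1 = 10
  a_4 = 2·10 + -1·2 + 3·-3 = 9
  a_5 = 2·9 + -1·10 + 3·2 = 14
  a_6 = 2·14 + -1·9 + 3·10 = 49
  a_7 = 2·49 + -1·14 + 3·9 = 111
  a_8 = 2·111 + -1·49 + 3·14 = 215
  a_9 = 2·215 + -1·111 + 3·49 = 466
  a_10 = 2·466 + -1·215 + 3·111 = 1050
  a_11 = 2·1050 + -1·466 + 3·215 = 2279
  a_12 = 2·2279 + -1·1050 + 3·466 = 4906

2,-1,3 ; 4906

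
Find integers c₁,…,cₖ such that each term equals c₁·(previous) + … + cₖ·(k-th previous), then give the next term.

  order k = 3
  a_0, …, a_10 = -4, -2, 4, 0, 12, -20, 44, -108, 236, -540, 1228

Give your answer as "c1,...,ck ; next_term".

  a_3 = -1·4 + 2·-2 + -2·-4 = 0
  a_4 = -1·0 + 2·4 + -2·-2 = 12
  a_5 = -1·12 + 2·0 + -2·4 = -20
  a_6 = -1·-20 + 2·12 + -2·0 = 44
  a_7 = -1·44 + 2·-20 + -2·12 = -108
  a_8 = -1·-108 + 2·44 + -2·-20 = 236
  a_9 = -1·236 + 2·-108 + -2·44 = -540
  a_10 = -1·-540 + 2·236 + -2·-108 = 1228
  a_11 = -1·1228 + 2·-540 + -2·236 = -2780

-1,2,-2 ; -2780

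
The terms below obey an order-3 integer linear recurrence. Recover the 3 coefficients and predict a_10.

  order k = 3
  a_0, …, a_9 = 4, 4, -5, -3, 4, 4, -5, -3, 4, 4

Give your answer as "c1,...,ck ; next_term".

-1,-1,-1 ; -5

  a_3 = -1·-5 + -1·4 + -1·4 = -3
  a_4 = -1·-3 + -1·-5 + -1·4 = 4
  a_5 = -1·4 + -1·-3 + -1·-5 = 4
  a_6 = -1·4 + -1·4 + -1·-3 = -5
  a_7 = -1·-5 + -1·4 + -1·4 = -3
  a_8 = -1·-3 + -1·-5 + -1·4 = 4
  a_9 = -1·4 + -1·-3 + -1·-5 = 4
  a_10 = -1·4 + -1·4 + -1·-3 = -5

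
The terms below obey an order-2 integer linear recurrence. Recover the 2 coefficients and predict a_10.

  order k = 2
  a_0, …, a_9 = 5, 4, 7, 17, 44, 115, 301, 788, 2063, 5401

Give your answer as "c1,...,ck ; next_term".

3,-1 ; 14140

  a_2 = 3·4 + -1·5 = 7
  a_3 = 3·7 + -1·4 = 17
  a_4 = 3·17 + -1·7 = 44
  a_5 = 3·44 + -1·17 = 115
  a_6 = 3·115 + -1·44 = 301
  a_7 = 3·301 + -1·115 = 788
  a_8 = 3·788 + -1·301 = 2063
  a_9 = 3·2063 + -1·788 = 5401
  a_10 = 3·5401 + -1·2063 = 14140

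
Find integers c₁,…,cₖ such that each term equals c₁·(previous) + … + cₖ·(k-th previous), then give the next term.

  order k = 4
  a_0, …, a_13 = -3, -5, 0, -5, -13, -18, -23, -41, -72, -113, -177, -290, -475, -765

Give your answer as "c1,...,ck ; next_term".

  a_4 = 1·-5 + 0·0 + 1·-5 + 1·-3 = -13
  a_5 = 1·-13 + 0·-5 + 1·0 + 1·-5 = -18
  a_6 = 1·-18 + 0·-13 + 1·-5 + 1·0 = -23
  a_7 = 1·-23 + 0·-18 + 1·-13 + 1·-5 = -41
  a_8 = 1·-41 + 0·-23 + 1·-18 + 1·-13 = -72
  a_9 = 1·-72 + 0·-41 + 1·-23 + 1·-18 = -113
  a_10 = 1·-113 + 0·-72 + 1·-41 + 1·-23 = -177
  a_11 = 1·-177 + 0·-113 + 1·-72 + 1·-41 = -290
  a_12 = 1·-290 + 0·-177 + 1·-113 + 1·-72 = -475
  a_13 = 1·-475 + 0·-290 + 1·-177 + 1·-113 = -765
  a_14 = 1·-765 + 0·-475 + 1·-290 + 1·-177 = -1232

1,0,1,1 ; -1232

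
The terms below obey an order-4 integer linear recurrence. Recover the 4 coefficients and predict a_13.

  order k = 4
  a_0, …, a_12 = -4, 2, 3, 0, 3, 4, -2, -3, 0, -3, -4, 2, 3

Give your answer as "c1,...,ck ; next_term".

1,-1,1,-1 ; 0

  a_4 = 1·0 + -1·3 + 1·2 + -1·-4 = 3
  a_5 = 1·3 + -1·0 + 1·3 + -1·2 = 4
  a_6 = 1·4 + -1·3 + 1·0 + -1·3 = -2
  a_7 = 1·-2 + -1·4 + 1·3 + -1·0 = -3
  a_8 = 1·-3 + -1·-2 + 1·4 + -1·3 = 0
  a_9 = 1·0 + -1·-3 + 1·-2 + -1·4 = -3
  a_10 = 1·-3 + -1·0 + 1·-3 + -1·-2 = -4
  a_11 = 1·-4 + -1·-3 + 1·0 + -1·-3 = 2
  a_12 = 1·2 + -1·-4 + 1·-3 + -1·0 = 3
  a_13 = 1·3 + -1·2 + 1·-4 + -1·-3 = 0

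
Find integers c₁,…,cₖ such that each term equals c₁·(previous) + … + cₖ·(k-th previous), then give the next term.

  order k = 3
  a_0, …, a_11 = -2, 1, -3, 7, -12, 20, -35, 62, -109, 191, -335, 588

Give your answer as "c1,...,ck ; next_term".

-2,-1,-1 ; -1032

  a_3 = -2·-3 + -1·1 + -1·-2 = 7
  a_4 = -2·7 + -1·-3 + -1·1 = -12
  a_5 = -2·-12 + -1·7 + -1·-3 = 20
  a_6 = -2·20 + -1·-12 + -1·7 = -35
  a_7 = -2·-35 + -1·20 + -1·-12 = 62
  a_8 = -2·62 + -1·-35 + -1·20 = -109
  a_9 = -2·-109 + -1·62 + -1·-35 = 191
  a_10 = -2·191 + -1·-109 + -1·62 = -335
  a_11 = -2·-335 + -1·191 + -1·-109 = 588
  a_12 = -2·588 + -1·-335 + -1·191 = -1032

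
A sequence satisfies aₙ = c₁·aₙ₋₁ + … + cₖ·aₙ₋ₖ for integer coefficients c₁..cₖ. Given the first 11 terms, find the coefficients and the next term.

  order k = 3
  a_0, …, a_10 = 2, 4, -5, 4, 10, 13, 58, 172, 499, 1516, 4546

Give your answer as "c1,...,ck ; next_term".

2,2,3 ; 13621

  a_3 = 2·-5 + 2·4 + 3·2 = 4
  a_4 = 2·4 + 2·-5 + 3·4 = 10
  a_5 = 2·10 + 2·4 + 3·-5 = 13
  a_6 = 2·13 + 2·10 + 3·4 = 58
  a_7 = 2·58 + 2·13 + 3·10 = 172
  a_8 = 2·172 + 2·58 + 3·13 = 499
  a_9 = 2·499 + 2·172 + 3·58 = 1516
  a_10 = 2·1516 + 2·499 + 3·172 = 4546
  a_11 = 2·4546 + 2·1516 + 3·499 = 13621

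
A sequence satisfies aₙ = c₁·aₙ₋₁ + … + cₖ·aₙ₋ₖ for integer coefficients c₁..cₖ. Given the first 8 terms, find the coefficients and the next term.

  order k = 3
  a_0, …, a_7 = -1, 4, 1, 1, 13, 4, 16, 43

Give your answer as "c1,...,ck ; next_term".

  a_3 = 0·1 + 1·4 + 3·-1 = 1
  a_4 = 0·1 + 1·1 + 3·4 = 13
  a_5 = 0·13 + 1·1 + 3·1 = 4
  a_6 = 0·4 + 1·13 + 3·1 = 16
  a_7 = 0·16 + 1·4 + 3·13 = 43
  a_8 = 0·43 + 1·16 + 3·4 = 28

0,1,3 ; 28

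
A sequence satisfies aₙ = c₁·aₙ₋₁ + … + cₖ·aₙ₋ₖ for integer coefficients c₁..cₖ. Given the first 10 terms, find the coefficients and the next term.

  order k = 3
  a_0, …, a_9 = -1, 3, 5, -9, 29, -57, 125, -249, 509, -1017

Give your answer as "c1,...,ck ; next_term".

  a_3 = -2·5 + 1·3 + 2·-1 = -9
  a_4 = -2·-9 + 1·5 + 2·3 = 29
  a_5 = -2·29 + 1·-9 + 2·5 = -57
  a_6 = -2·-57 + 1·29 + 2·-9 = 125
  a_7 = -2·125 + 1·-57 + 2·29 = -249
  a_8 = -2·-249 + 1·125 + 2·-57 = 509
  a_9 = -2·509 + 1·-249 + 2·125 = -1017
  a_10 = -2·-1017 + 1·509 + 2·-249 = 2045

-2,1,2 ; 2045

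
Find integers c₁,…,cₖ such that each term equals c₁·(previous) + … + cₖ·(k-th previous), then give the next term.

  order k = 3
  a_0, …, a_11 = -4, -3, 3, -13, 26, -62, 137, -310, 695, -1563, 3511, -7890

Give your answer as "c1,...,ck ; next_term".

  a_3 = -2·3 + 1·-3 + 1·-4 = -13
  a_4 = -2·-13 + 1·3 + 1·-3 = 26
  a_5 = -2·26 + 1·-13 + 1·3 = -62
  a_6 = -2·-62 + 1·26 + 1·-13 = 137
  a_7 = -2·137 + 1·-62 + 1·26 = -310
  a_8 = -2·-310 + 1·137 + 1·-62 = 695
  a_9 = -2·695 + 1·-310 + 1·137 = -1563
  a_10 = -2·-1563 + 1·695 + 1·-310 = 3511
  a_11 = -2·3511 + 1·-1563 + 1·695 = -7890
  a_12 = -2·-7890 + 1·3511 + 1·-1563 = 17728

-2,1,1 ; 17728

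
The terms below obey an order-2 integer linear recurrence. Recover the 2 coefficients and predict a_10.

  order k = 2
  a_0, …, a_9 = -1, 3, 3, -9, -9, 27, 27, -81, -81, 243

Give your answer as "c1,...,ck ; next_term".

0,-3 ; 243

  a_2 = 0·3 + -3·-1 = 3
  a_3 = 0·3 + -3·3 = -9
  a_4 = 0·-9 + -3·3 = -9
  a_5 = 0·-9 + -3·-9 = 27
  a_6 = 0·27 + -3·-9 = 27
  a_7 = 0·27 + -3·27 = -81
  a_8 = 0·-81 + -3·27 = -81
  a_9 = 0·-81 + -3·-81 = 243
  a_10 = 0·243 + -3·-81 = 243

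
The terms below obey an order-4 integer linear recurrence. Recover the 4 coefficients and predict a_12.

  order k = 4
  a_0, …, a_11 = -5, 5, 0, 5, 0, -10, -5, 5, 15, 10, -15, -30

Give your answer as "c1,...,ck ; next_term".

0,-1,-1,-1 ; -10

  a_4 = 0·5 + -1·0 + -1·5 + -1·-5 = 0
  a_5 = 0·0 + -1·5 + -1·0 + -1·5 = -10
  a_6 = 0·-10 + -1·0 + -1·5 + -1·0 = -5
  a_7 = 0·-5 + -1·-10 + -1·0 + -1·5 = 5
  a_8 = 0·5 + -1·-5 + -1·-10 + -1·0 = 15
  a_9 = 0·15 + -1·5 + -1·-5 + -1·-10 = 10
  a_10 = 0·10 + -1·15 + -1·5 + -1·-5 = -15
  a_11 = 0·-15 + -1·10 + -1·15 + -1·5 = -30
  a_12 = 0·-30 + -1·-15 + -1·10 + -1·15 = -10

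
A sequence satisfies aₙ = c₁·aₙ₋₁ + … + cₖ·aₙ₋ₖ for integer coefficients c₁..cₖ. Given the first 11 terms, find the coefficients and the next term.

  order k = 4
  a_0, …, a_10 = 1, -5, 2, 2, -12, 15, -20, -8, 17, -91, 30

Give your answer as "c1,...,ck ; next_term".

  a_4 = 0·2 + 2·2 + 3·-5 + -1·1 = -12
  a_5 = 0·-12 + 2·2 + 3·2 + -1·-5 = 15
  a_6 = 0·15 + 2·-12 + 3·2 + -1·2 = -20
  a_7 = 0·-20 + 2·15 + 3·-12 + -1·2 = -8
  a_8 = 0·-8 + 2·-20 + 3·15 + -1·-12 = 17
  a_9 = 0·17 + 2·-8 + 3·-20 + -1·15 = -91
  a_10 = 0·-91 + 2·17 + 3·-8 + -1·-20 = 30
  a_11 = 0·30 + 2·-91 + 3·17 + -1·-8 = -123

0,2,3,-1 ; -123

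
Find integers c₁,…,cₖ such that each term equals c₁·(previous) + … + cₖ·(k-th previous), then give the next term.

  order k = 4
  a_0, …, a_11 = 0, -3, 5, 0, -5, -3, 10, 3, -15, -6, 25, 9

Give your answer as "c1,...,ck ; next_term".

  a_4 = 0·0 + -1·5 + 0·-3 + 1·0 = -5
  a_5 = 0·-5 + -1·0 + 0·5 + 1·-3 = -3
  a_6 = 0·-3 + -1·-5 + 0·0 + 1·5 = 10
  a_7 = 0·10 + -1·-3 + 0·-5 + 1·0 = 3
  a_8 = 0·3 + -1·10 + 0·-3 + 1·-5 = -15
  a_9 = 0·-15 + -1·3 + 0·10 + 1·-3 = -6
  a_10 = 0·-6 + -1·-15 + 0·3 + 1·10 = 25
  a_11 = 0·25 + -1·-6 + 0·-15 + 1·3 = 9
  a_12 = 0·9 + -1·25 + 0·-6 + 1·-15 = -40

0,-1,0,1 ; -40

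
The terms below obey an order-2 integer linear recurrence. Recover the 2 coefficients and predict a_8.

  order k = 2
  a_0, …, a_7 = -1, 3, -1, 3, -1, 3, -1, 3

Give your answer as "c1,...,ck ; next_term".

0,1 ; -1

  a_2 = 0·3 + 1·-1 = -1
  a_3 = 0·-1 + 1·3 = 3
  a_4 = 0·3 + 1·-1 = -1
  a_5 = 0·-1 + 1·3 = 3
  a_6 = 0·3 + 1·-1 = -1
  a_7 = 0·-1 + 1·3 = 3
  a_8 = 0·3 + 1·-1 = -1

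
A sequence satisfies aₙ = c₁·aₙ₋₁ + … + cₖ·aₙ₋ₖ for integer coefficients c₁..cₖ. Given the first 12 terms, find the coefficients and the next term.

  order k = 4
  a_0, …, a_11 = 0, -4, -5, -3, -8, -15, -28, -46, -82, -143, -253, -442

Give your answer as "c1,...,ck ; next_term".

  a_4 = 1·-3 + 1·-5 + 0·-4 + 1·0 = -8
  a_5 = 1·-8 + 1·-3 + 0·-5 + 1·-4 = -15
  a_6 = 1·-15 + 1·-8 + 0·-3 + 1·-5 = -28
  a_7 = 1·-28 + 1·-15 + 0·-8 + 1·-3 = -46
  a_8 = 1·-46 + 1·-28 + 0·-15 + 1·-8 = -82
  a_9 = 1·-82 + 1·-46 + 0·-28 + 1·-15 = -143
  a_10 = 1·-143 + 1·-82 + 0·-46 + 1·-28 = -253
  a_11 = 1·-253 + 1·-143 + 0·-82 + 1·-46 = -442
  a_12 = 1·-442 + 1·-253 + 0·-143 + 1·-82 = -777

1,1,0,1 ; -777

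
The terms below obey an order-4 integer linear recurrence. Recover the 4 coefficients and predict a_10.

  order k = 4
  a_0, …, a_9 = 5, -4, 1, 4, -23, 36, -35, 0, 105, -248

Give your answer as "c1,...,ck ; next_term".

-1,0,1,-3 ; 353

  a_4 = -1·4 + 0·1 + 1·-4 + -3·5 = -23
  a_5 = -1·-23 + 0·4 + 1·1 + -3·-4 = 36
  a_6 = -1·36 + 0·-23 + 1·4 + -3·1 = -35
  a_7 = -1·-35 + 0·36 + 1·-23 + -3·4 = 0
  a_8 = -1·0 + 0·-35 + 1·36 + -3·-23 = 105
  a_9 = -1·105 + 0·0 + 1·-35 + -3·36 = -248
  a_10 = -1·-248 + 0·105 + 1·0 + -3·-35 = 353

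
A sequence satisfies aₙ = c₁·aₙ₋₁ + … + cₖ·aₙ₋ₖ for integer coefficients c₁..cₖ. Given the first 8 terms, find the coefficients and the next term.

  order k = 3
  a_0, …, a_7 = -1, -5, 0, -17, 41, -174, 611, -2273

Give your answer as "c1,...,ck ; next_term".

-3,3,2 ; 8304

  a_3 = -3·0 + 3·-5 + 2·-1 = -17
  a_4 = -3·-17 + 3·0 + 2·-5 = 41
  a_5 = -3·41 + 3·-17 + 2·0 = -174
  a_6 = -3·-174 + 3·41 + 2·-17 = 611
  a_7 = -3·611 + 3·-174 + 2·41 = -2273
  a_8 = -3·-2273 + 3·611 + 2·-174 = 8304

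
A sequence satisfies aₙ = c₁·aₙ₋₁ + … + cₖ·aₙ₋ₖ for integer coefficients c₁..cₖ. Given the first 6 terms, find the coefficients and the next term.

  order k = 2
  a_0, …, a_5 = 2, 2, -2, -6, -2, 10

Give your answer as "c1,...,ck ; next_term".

1,-2 ; 14

  a_2 = 1·2 + -2·2 = -2
  a_3 = 1·-2 + -2·2 = -6
  a_4 = 1·-6 + -2·-2 = -2
  a_5 = 1·-2 + -2·-6 = 10
  a_6 = 1·10 + -2·-2 = 14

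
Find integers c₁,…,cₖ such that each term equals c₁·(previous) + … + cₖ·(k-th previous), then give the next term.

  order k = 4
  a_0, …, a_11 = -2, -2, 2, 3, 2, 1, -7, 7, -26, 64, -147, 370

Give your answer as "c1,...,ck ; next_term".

-2,1,-1,-2 ; -899

  a_4 = -2·3 + 1·2 + -1·-2 + -2·-2 = 2
  a_5 = -2·2 + 1·3 + -1·2 + -2·-2 = 1
  a_6 = -2·1 + 1·2 + -1·3 + -2·2 = -7
  a_7 = -2·-7 + 1·1 + -1·2 + -2·3 = 7
  a_8 = -2·7 + 1·-7 + -1·1 + -2·2 = -26
  a_9 = -2·-26 + 1·7 + -1·-7 + -2·1 = 64
  a_10 = -2·64 + 1·-26 + -1·7 + -2·-7 = -147
  a_11 = -2·-147 + 1·64 + -1·-26 + -2·7 = 370
  a_12 = -2·370 + 1·-147 + -1·64 + -2·-26 = -899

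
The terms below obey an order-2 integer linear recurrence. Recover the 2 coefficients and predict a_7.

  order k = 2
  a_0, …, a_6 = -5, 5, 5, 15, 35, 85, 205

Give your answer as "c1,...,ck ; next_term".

  a_2 = 2·5 + 1·-5 = 5
  a_3 = 2·5 + 1·5 = 15
  a_4 = 2·15 + 1·5 = 35
  a_5 = 2·35 + 1·15 = 85
  a_6 = 2·85 + 1·35 = 205
  a_7 = 2·205 + 1·85 = 495

2,1 ; 495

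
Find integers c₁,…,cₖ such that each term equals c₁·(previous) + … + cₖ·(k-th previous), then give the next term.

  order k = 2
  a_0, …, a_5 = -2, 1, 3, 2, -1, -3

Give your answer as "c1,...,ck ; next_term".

1,-1 ; -2

  a_2 = 1·1 + -1·-2 = 3
  a_3 = 1·3 + -1·1 = 2
  a_4 = 1·2 + -1·3 = -1
  a_5 = 1·-1 + -1·2 = -3
  a_6 = 1·-3 + -1·-1 = -2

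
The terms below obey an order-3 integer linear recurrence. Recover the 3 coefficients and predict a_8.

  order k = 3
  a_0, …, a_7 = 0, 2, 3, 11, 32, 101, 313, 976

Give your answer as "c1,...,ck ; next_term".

  a_3 = 3·3 + 1·2 + -2·0 = 11
  a_4 = 3·11 + 1·3 + -2·2 = 32
  a_5 = 3·32 + 1·11 + -2·3 = 101
  a_6 = 3·101 + 1·32 + -2·11 = 313
  a_7 = 3·313 + 1·101 + -2·32 = 976
  a_8 = 3·976 + 1·313 + -2·101 = 3039

3,1,-2 ; 3039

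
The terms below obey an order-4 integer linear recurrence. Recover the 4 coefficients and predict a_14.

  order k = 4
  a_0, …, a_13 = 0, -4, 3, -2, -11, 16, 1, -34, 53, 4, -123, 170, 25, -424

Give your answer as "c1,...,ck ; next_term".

  a_4 = 0·-2 + -1·3 + 2·-4 + -2·0 = -11
  a_5 = 0·-11 + -1·-2 + 2·3 + -2·-4 = 16
  a_6 = 0·16 + -1·-11 + 2·-2 + -2·3 = 1
  a_7 = 0·1 + -1·16 + 2·-11 + -2·-2 = -34
  a_8 = 0·-34 + -1·1 + 2·16 + -2·-11 = 53
  a_9 = 0·53 + -1·-34 + 2·1 + -2·16 = 4
  a_10 = 0·4 + -1·53 + 2·-34 + -2·1 = -123
  a_11 = 0·-123 + -1·4 + 2·53 + -2·-34 = 170
  a_12 = 0·170 + -1·-123 + 2·4 + -2·53 = 25
  a_13 = 0·25 + -1·170 + 2·-123 + -2·4 = -424
  a_14 = 0·-424 + -1·25 + 2·170 + -2·-123 = 561

0,-1,2,-2 ; 561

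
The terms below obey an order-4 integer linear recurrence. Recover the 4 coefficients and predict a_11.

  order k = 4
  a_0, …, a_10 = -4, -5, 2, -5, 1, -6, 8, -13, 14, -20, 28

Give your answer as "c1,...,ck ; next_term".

-1,0,0,1 ; -41

  a_4 = -1·-5 + 0·2 + 0·-5 + 1·-4 = 1
  a_5 = -1·1 + 0·-5 + 0·2 + 1·-5 = -6
  a_6 = -1·-6 + 0·1 + 0·-5 + 1·2 = 8
  a_7 = -1·8 + 0·-6 + 0·1 + 1·-5 = -13
  a_8 = -1·-13 + 0·8 + 0·-6 + 1·1 = 14
  a_9 = -1·14 + 0·-13 + 0·8 + 1·-6 = -20
  a_10 = -1·-20 + 0·14 + 0·-13 + 1·8 = 28
  a_11 = -1·28 + 0·-20 + 0·14 + 1·-13 = -41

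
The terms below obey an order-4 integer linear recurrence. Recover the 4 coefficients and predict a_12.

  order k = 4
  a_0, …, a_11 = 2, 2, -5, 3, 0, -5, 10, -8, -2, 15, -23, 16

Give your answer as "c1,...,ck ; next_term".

-1,-1,0,-1 ; 9

  a_4 = -1·3 + -1·-5 + 0·2 + -1·2 = 0
  a_5 = -1·0 + -1·3 + 0·-5 + -1·2 = -5
  a_6 = -1·-5 + -1·0 + 0·3 + -1·-5 = 10
  a_7 = -1·10 + -1·-5 + 0·0 + -1·3 = -8
  a_8 = -1·-8 + -1·10 + 0·-5 + -1·0 = -2
  a_9 = -1·-2 + -1·-8 + 0·10 + -1·-5 = 15
  a_10 = -1·15 + -1·-2 + 0·-8 + -1·10 = -23
  a_11 = -1·-23 + -1·15 + 0·-2 + -1·-8 = 16
  a_12 = -1·16 + -1·-23 + 0·15 + -1·-2 = 9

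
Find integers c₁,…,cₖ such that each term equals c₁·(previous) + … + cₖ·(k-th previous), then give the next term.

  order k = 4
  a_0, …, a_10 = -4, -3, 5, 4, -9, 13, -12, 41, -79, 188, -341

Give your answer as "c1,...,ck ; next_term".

  a_4 = -1·4 + 2·5 + 1·-3 + 3·-4 = -9
  a_5 = -1·-9 + 2·4 + 1·5 + 3·-3 = 13
  a_6 = -1·13 + 2·-9 + 1·4 + 3·5 = -12
  a_7 = -1·-12 + 2·13 + 1·-9 + 3·4 = 41
  a_8 = -1·41 + 2·-12 + 1·13 + 3·-9 = -79
  a_9 = -1·-79 + 2·41 + 1·-12 + 3·13 = 188
  a_10 = -1·188 + 2·-79 + 1·41 + 3·-12 = -341
  a_11 = -1·-341 + 2·188 + 1·-79 + 3·41 = 761

-1,2,1,3 ; 761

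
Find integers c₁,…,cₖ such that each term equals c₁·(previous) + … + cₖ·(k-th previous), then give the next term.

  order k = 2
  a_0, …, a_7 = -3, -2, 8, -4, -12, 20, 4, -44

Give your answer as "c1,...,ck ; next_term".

-1,-2 ; 36

  a_2 = -1·-2 + -2·-3 = 8
  a_3 = -1·8 + -2·-2 = -4
  a_4 = -1·-4 + -2·8 = -12
  a_5 = -1·-12 + -2·-4 = 20
  a_6 = -1·20 + -2·-12 = 4
  a_7 = -1·4 + -2·20 = -44
  a_8 = -1·-44 + -2·4 = 36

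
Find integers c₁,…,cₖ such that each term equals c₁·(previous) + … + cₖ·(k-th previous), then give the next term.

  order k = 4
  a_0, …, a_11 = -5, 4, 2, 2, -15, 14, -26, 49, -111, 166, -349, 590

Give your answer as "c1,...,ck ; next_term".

0,2,-1,3 ; -1197

  a_4 = 0·2 + 2·2 + -1·4 + 3·-5 = -15
  a_5 = 0·-15 + 2·2 + -1·2 + 3·4 = 14
  a_6 = 0·14 + 2·-15 + -1·2 + 3·2 = -26
  a_7 = 0·-26 + 2·14 + -1·-15 + 3·2 = 49
  a_8 = 0·49 + 2·-26 + -1·14 + 3·-15 = -111
  a_9 = 0·-111 + 2·49 + -1·-26 + 3·14 = 166
  a_10 = 0·166 + 2·-111 + -1·49 + 3·-26 = -349
  a_11 = 0·-349 + 2·166 + -1·-111 + 3·49 = 590
  a_12 = 0·590 + 2·-349 + -1·166 + 3·-111 = -1197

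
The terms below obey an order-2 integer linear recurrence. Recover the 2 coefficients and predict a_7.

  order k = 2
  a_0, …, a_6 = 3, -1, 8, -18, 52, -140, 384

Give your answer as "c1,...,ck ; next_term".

-2,2 ; -1048

  a_2 = -2·-1 + 2·3 = 8
  a_3 = -2·8 + 2·-1 = -18
  a_4 = -2·-18 + 2·8 = 52
  a_5 = -2·52 + 2·-18 = -140
  a_6 = -2·-140 + 2·52 = 384
  a_7 = -2·384 + 2·-140 = -1048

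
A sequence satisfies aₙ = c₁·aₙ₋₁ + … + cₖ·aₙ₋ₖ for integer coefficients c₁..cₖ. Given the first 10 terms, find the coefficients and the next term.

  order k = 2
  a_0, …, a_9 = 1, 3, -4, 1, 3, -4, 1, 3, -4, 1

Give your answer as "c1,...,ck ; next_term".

-1,-1 ; 3

  a_2 = -1·3 + -1·1 = -4
  a_3 = -1·-4 + -1·3 = 1
  a_4 = -1·1 + -1·-4 = 3
  a_5 = -1·3 + -1·1 = -4
  a_6 = -1·-4 + -1·3 = 1
  a_7 = -1·1 + -1·-4 = 3
  a_8 = -1·3 + -1·1 = -4
  a_9 = -1·-4 + -1·3 = 1
  a_10 = -1·1 + -1·-4 = 3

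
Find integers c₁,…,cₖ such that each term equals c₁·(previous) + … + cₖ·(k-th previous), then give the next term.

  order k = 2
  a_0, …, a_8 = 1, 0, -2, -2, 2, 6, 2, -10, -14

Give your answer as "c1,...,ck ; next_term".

  a_2 = 1·0 + -2·1 = -2
  a_3 = 1·-2 + -2·0 = -2
  a_4 = 1·-2 + -2·-2 = 2
  a_5 = 1·2 + -2·-2 = 6
  a_6 = 1·6 + -2·2 = 2
  a_7 = 1·2 + -2·6 = -10
  a_8 = 1·-10 + -2·2 = -14
  a_9 = 1·-14 + -2·-10 = 6

1,-2 ; 6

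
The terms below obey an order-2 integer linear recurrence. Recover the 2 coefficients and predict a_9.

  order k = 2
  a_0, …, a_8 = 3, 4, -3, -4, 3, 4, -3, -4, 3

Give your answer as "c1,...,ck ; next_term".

0,-1 ; 4

  a_2 = 0·4 + -1·3 = -3
  a_3 = 0·-3 + -1·4 = -4
  a_4 = 0·-4 + -1·-3 = 3
  a_5 = 0·3 + -1·-4 = 4
  a_6 = 0·4 + -1·3 = -3
  a_7 = 0·-3 + -1·4 = -4
  a_8 = 0·-4 + -1·-3 = 3
  a_9 = 0·3 + -1·-4 = 4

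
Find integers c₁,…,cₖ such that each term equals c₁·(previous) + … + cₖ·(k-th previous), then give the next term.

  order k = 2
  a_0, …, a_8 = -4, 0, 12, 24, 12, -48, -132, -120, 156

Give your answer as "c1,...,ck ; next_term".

  a_2 = 2·0 + -3·-4 = 12
  a_3 = 2·12 + -3·0 = 24
  a_4 = 2·24 + -3·12 = 12
  a_5 = 2·12 + -3·24 = -48
  a_6 = 2·-48 + -3·12 = -132
  a_7 = 2·-132 + -3·-48 = -120
  a_8 = 2·-120 + -3·-132 = 156
  a_9 = 2·156 + -3·-120 = 672

2,-3 ; 672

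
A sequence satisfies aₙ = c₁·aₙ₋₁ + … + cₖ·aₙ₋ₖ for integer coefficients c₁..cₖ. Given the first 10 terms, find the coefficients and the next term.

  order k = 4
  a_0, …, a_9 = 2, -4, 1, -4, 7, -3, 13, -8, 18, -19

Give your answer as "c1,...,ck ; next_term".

1,1,-2,1 ; 28

  a_4 = 1·-4 + 1·1 + -2·-4 + 1·2 = 7
  a_5 = 1·7 + 1·-4 + -2·1 + 1·-4 = -3
  a_6 = 1·-3 + 1·7 + -2·-4 + 1·1 = 13
  a_7 = 1·13 + 1·-3 + -2·7 + 1·-4 = -8
  a_8 = 1·-8 + 1·13 + -2·-3 + 1·7 = 18
  a_9 = 1·18 + 1·-8 + -2·13 + 1·-3 = -19
  a_10 = 1·-19 + 1·18 + -2·-8 + 1·13 = 28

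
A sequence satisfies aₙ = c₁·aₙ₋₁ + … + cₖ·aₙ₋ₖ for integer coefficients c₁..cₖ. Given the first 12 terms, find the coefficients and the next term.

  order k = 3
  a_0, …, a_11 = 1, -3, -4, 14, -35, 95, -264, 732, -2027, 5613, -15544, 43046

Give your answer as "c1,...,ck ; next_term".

  a_3 = -3·-4 + -1·-3 + -1·1 = 14
  a_4 = -3·14 + -1·-4 + -1·-3 = -35
  a_5 = -3·-35 + -1·14 + -1·-4 = 95
  a_6 = -3·95 + -1·-35 + -1·14 = -264
  a_7 = -3·-264 + -1·95 + -1·-35 = 732
  a_8 = -3·732 + -1·-264 + -1·95 = -2027
  a_9 = -3·-2027 + -1·732 + -1·-264 = 5613
  a_10 = -3·5613 + -1·-2027 + -1·732 = -15544
  a_11 = -3·-15544 + -1·5613 + -1·-2027 = 43046
  a_12 = -3·43046 + -1·-15544 + -1·5613 = -119207

-3,-1,-1 ; -119207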